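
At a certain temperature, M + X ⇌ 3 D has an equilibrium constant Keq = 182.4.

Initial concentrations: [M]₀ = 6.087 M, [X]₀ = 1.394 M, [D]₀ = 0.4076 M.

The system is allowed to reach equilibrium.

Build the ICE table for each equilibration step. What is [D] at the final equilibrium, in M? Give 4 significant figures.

[D]_eq = 4.314 M

Q₀ = 0.007981 vs Keq = 182.4 ⇒ Q<K, forward
Step 1:
                   M          X          D
  I            6.087      1.394     0.4076
  C           -1.302     -1.302      3.906
  E            4.785    0.09197      4.314
  solve Keq expr → x = 1.302; check Q = 182.4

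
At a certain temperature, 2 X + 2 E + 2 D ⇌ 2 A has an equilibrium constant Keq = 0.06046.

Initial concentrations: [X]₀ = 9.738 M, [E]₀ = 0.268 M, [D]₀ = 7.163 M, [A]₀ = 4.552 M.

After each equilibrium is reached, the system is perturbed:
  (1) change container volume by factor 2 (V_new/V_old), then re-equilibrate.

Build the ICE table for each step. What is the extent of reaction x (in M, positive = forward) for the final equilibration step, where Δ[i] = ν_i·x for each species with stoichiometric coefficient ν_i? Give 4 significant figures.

x = -0.1385 M

Q₀ = 0.05929 vs Keq = 0.06046 ⇒ Q<K, forward
Step 1:
                   X          E          D          A
  Initial      9.738      0.268      7.163      4.552
  Change   -0.002315  -0.002315  -0.002315   0.002315
  Equil        9.736     0.2657      7.161      4.554
  solve Keq expr → x = 0.001157; check Q = 0.06046
Then change container volume by factor 2 (V_new/V_old).
Step 2:
                   X          E          D          A
  Initial      4.868     0.1328       3.58      2.277
  Change       0.277      0.277      0.277     -0.277
  Equil        5.145     0.4099      3.857          2
  solve Keq expr → x = -0.1385; check Q = 0.06046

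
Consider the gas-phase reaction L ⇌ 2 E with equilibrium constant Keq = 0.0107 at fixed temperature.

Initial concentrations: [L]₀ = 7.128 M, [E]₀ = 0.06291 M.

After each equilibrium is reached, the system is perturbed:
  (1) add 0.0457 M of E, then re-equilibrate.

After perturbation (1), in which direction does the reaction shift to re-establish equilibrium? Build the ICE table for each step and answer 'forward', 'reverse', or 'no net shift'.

Direction: reverse

Q₀ = 5.5523e-04 vs Keq = 0.0107 ⇒ Q<K, forward
Step 1:
                  L         E
  I           7.128   0.06291
  C         -0.1056    0.2112
  E           7.022    0.2741
  solve Keq expr → x = 0.1056; check Q = 0.0107
Then add 0.0457 M of E.
Step 2:
                  L         E
  I           7.022    0.3198
  C         0.02263  -0.04526
  E           7.045    0.2746
  solve Keq expr → x = -0.02263; check Q = 0.0107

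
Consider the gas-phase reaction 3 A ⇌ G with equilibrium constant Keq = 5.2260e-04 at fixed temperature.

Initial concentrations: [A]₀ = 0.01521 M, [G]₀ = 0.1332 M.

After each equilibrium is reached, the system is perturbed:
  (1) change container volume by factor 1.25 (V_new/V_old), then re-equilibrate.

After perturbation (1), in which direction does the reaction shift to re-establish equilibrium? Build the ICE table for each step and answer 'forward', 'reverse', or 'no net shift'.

Direction: reverse

Q₀ = 3.7854e+04 vs Keq = 5.2260e-04 ⇒ Q>K, reverse
Step 1:
                   A          G
  Initial    0.01521     0.1332
  Change      0.3995    -0.1332
  Equil       0.4147 3.7271e-05
  solve Keq expr → x = -0.1332; check Q = 5.2260e-04
Then change container volume by factor 1.25 (V_new/V_old).
Step 2:
                   A          G
  Initial     0.3318 2.9816e-05
  Change  3.2185e-05 -1.0728e-05
  Equil       0.3318 1.9088e-05
  solve Keq expr → x = -1.0728e-05; check Q = 5.2260e-04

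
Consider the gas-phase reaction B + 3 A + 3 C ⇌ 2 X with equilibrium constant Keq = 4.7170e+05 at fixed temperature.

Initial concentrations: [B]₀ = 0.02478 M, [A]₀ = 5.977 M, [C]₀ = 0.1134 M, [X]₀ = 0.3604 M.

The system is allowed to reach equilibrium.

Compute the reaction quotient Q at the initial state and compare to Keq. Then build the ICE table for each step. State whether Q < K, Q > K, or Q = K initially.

Q₀ = 16.83; Q < K (proceeds forward)

Q₀ = 16.83 vs Keq = 4.7170e+05 ⇒ Q<K, forward
Step 1:
                    B           A           C           X
  Initial     0.02478       5.977      0.1134      0.3604
  Change     -0.02475    -0.07425    -0.07425      0.0495
  Equil    2.8870e-05       5.903     0.03915      0.4099
  solve Keq expr → x = 0.02475; check Q = 4.7170e+05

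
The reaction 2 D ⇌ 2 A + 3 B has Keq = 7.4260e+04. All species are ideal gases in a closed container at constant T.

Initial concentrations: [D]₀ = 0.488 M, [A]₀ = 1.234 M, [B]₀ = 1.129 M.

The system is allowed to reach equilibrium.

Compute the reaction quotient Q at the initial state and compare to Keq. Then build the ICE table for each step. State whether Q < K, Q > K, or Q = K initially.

Q₀ = 9.202 vs Keq = 7.4260e+04 ⇒ Q<K, forward
Step 1:
                  D         A         B
  Initial     0.488     1.234     1.129
  Change    -0.4724    0.4724    0.7086
  Equil      0.0156     1.706     1.838
  solve Keq expr → x = 0.2362; check Q = 7.4260e+04

Q₀ = 9.202; Q < K (proceeds forward)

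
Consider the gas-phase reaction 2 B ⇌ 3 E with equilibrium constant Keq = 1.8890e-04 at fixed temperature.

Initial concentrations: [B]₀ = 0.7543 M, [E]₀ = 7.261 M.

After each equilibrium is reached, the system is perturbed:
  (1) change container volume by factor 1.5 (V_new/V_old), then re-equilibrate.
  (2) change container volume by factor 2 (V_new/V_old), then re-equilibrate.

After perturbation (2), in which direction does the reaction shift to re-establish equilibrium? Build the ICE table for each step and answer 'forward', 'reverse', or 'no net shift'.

Direction: forward

Q₀ = 672.8 vs Keq = 1.8890e-04 ⇒ Q>K, reverse
Step 1:
                   B          E
  I           0.7543      7.261
  C            4.722     -7.083
  E            5.476     0.1783
  solve Keq expr → x = -2.361; check Q = 1.8890e-04
Then change container volume by factor 1.5 (V_new/V_old).
Step 2:
                   B          E
  I            3.651     0.1188
  C         -0.01128    0.01692
  E            3.639     0.1358
  solve Keq expr → x = 0.005639; check Q = 1.8890e-04
Then change container volume by factor 2 (V_new/V_old).
Step 3:
                   B          E
  I             1.82    0.06788
  C         -0.01152    0.01728
  E            1.808    0.08516
  solve Keq expr → x = 0.005761; check Q = 1.8890e-04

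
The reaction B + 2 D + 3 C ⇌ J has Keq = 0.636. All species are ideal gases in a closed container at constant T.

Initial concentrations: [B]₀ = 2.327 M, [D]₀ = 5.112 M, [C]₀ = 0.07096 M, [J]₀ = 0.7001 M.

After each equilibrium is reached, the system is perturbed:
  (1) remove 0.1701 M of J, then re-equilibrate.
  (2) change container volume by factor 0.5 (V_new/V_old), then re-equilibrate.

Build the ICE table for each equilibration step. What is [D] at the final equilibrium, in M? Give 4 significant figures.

[D]_eq = 10.23 M

Q₀ = 32.22 vs Keq = 0.636 ⇒ Q>K, reverse
Step 1:
                    B           D           C           J
  I             2.327       5.112     0.07096      0.7001
  C           0.05933      0.1187       0.178    -0.05933
  E             2.386       5.231       0.249      0.6408
  solve Keq expr → x = -0.05933; check Q = 0.636
Then remove 0.1701 M of J.
Step 2:
                    B           D           C           J
  I             2.386       5.231       0.249      0.4707
  C         -0.007492    -0.01498    -0.02248    0.007492
  E             2.379       5.216      0.2265      0.4782
  solve Keq expr → x = 0.007492; check Q = 0.636
Then change container volume by factor 0.5 (V_new/V_old).
Step 3:
                    B           D           C           J
  I             4.758       10.43       0.453      0.9563
  C           -0.1008     -0.2016     -0.3024      0.1008
  E             4.657       10.23      0.1505       1.057
  solve Keq expr → x = 0.1008; check Q = 0.636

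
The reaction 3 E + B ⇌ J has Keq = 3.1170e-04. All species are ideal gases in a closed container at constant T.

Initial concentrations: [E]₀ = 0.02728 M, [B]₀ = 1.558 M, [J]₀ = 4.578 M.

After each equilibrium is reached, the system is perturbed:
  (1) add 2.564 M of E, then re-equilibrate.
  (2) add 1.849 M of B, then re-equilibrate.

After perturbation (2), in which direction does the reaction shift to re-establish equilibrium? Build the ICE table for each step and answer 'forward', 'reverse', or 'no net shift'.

Direction: forward

Q₀ = 1.4474e+05 vs Keq = 3.1170e-04 ⇒ Q>K, reverse
Step 1:
                    E           B           J
  init        0.02728       1.558       4.578
  Δ             9.665       3.222      -3.222
  eq            9.692        4.78       1.356
  solve Keq expr → x = -3.222; check Q = 3.1170e-04
Then add 2.564 M of E.
Step 2:
                    E           B           J
  init          12.26        4.78       1.356
  Δ            -1.292     -0.4305      0.4305
  eq            10.96       4.349       1.787
  solve Keq expr → x = 0.4305; check Q = 3.1170e-04
Then add 1.849 M of B.
Step 3:
                    E           B           J
  init          10.96       6.198       1.787
  Δ           -0.6908     -0.2303      0.2303
  eq            10.27       5.968       2.017
  solve Keq expr → x = 0.2303; check Q = 3.1170e-04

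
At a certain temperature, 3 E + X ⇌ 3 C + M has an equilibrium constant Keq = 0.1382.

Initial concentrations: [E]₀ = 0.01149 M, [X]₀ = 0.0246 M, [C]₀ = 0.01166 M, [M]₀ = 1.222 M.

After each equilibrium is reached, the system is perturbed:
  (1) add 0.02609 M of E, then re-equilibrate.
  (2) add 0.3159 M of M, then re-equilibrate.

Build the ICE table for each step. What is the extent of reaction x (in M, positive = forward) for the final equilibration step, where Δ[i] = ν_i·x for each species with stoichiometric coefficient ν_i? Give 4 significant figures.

x = -1.3186e-04 M

Q₀ = 51.91 vs Keq = 0.1382 ⇒ Q>K, reverse
Step 1:
                    E           X           C           M
  Initial     0.01149      0.0246     0.01166       1.222
  Change     0.008709    0.002903   -0.008709   -0.002903
  Equil        0.0202      0.0275    0.002951       1.219
  solve Keq expr → x = -0.002903; check Q = 0.1382
Then add 0.02609 M of E.
Step 2:
                    E           X           C           M
  Initial     0.04629      0.0275    0.002951       1.219
  Change    -0.003251   -0.001084    0.003251    0.001084
  Equil       0.04304     0.02642    0.006202        1.22
  solve Keq expr → x = 0.001084; check Q = 0.1382
Then add 0.3159 M of M.
Step 3:
                    E           X           C           M
  Initial     0.04304     0.02642    0.006202       1.536
  Change   3.9557e-04  1.3186e-04 -3.9557e-04 -1.3186e-04
  Equil       0.04343     0.02655    0.005806       1.536
  solve Keq expr → x = -1.3186e-04; check Q = 0.1382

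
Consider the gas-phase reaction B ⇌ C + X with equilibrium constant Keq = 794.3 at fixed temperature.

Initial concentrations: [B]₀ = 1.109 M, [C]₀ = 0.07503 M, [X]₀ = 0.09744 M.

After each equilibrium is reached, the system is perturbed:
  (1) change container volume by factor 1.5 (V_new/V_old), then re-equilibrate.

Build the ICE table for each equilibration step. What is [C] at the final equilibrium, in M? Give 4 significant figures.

Q₀ = 0.006592 vs Keq = 794.3 ⇒ Q<K, forward
Step 1:
                    B           C           X
  init          1.109     0.07503     0.09744
  Δ            -1.107       1.107       1.107
  eq         0.001793       1.182       1.205
  solve Keq expr → x = 1.107; check Q = 794.3
Then change container volume by factor 1.5 (V_new/V_old).
Step 2:
                    B           C           X
  init       0.001195      0.7882      0.8031
  Δ       -3.9765e-04  3.9765e-04  3.9765e-04
  eq       7.9768e-04      0.7886      0.8035
  solve Keq expr → x = 3.9765e-04; check Q = 794.3

[C]_eq = 0.7886 M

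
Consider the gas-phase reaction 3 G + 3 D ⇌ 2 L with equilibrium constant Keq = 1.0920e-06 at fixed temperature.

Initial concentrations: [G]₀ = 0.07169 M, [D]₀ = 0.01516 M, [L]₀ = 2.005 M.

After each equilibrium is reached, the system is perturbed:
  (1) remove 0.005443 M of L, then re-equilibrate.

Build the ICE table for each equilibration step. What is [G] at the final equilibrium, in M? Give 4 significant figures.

Q₀ = 3.1315e+09 vs Keq = 1.0920e-06 ⇒ Q>K, reverse
Step 1:
                    G           D           L
  Initial     0.07169     0.01516       2.005
  Change        2.965       2.965      -1.977
  Equil         3.037        2.98     0.02844
  solve Keq expr → x = -0.9883; check Q = 1.0920e-06
Then remove 0.005443 M of L.
Step 2:
                    G           D           L
  Initial       3.037        2.98       0.023
  Change    -0.007832   -0.007832    0.005221
  Equil         3.029       2.972     0.02822
  solve Keq expr → x = 0.002611; check Q = 1.0920e-06

[G]_eq = 3.029 M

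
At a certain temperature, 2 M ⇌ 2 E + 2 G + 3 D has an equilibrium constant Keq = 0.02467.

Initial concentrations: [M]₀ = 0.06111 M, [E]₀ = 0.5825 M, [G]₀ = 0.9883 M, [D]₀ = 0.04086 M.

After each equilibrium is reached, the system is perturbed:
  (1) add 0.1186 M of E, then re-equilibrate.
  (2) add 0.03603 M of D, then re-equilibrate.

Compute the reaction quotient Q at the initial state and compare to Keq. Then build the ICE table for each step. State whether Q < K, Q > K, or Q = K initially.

Q₀ = 0.006054; Q < K (proceeds forward)

Q₀ = 0.006054 vs Keq = 0.02467 ⇒ Q<K, forward
Step 1:
                    M           E           G           D
  init        0.06111      0.5825      0.9883     0.04086
  Δ          -0.01044     0.01044     0.01044     0.01566
  eq          0.05067      0.5929      0.9987     0.05652
  solve Keq expr → x = 0.005221; check Q = 0.02467
Then add 0.1186 M of E.
Step 2:
                    M           E           G           D
  init        0.05067      0.7115      0.9987     0.05652
  Δ          0.002893   -0.002893   -0.002893    -0.00434
  eq          0.05356      0.7086      0.9958     0.05218
  solve Keq expr → x = -0.001447; check Q = 0.02467
Then add 0.03603 M of D.
Step 3:
                    M           E           G           D
  init        0.05356      0.7086      0.9958     0.08821
  Δ           0.01621    -0.01621    -0.01621    -0.02431
  eq          0.06977      0.6924      0.9796      0.0639
  solve Keq expr → x = -0.008103; check Q = 0.02467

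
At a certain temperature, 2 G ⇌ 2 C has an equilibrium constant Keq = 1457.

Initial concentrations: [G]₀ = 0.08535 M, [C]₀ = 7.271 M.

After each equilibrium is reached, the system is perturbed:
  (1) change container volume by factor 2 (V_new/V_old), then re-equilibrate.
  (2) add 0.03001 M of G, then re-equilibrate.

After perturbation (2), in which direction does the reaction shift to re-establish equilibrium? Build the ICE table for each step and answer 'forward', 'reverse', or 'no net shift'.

Direction: forward

Q₀ = 7257 vs Keq = 1457 ⇒ Q>K, reverse
Step 1:
                   G          C
  Initial    0.08535      7.271
  Change      0.1025    -0.1025
  Equil       0.1878      7.169
  solve Keq expr → x = -0.05123; check Q = 1457
Then change container volume by factor 2 (V_new/V_old).
Step 2:
                   G          C
  Initial     0.0939      3.584
  Change           0          0
  Equil       0.0939      3.584
  solve Keq expr → x = 0; check Q = 1457
Then add 0.03001 M of G.
Step 3:
                   G          C
  Initial     0.1239      3.584
  Change    -0.02924    0.02924
  Equil      0.09467      3.614
  solve Keq expr → x = 0.01462; check Q = 1457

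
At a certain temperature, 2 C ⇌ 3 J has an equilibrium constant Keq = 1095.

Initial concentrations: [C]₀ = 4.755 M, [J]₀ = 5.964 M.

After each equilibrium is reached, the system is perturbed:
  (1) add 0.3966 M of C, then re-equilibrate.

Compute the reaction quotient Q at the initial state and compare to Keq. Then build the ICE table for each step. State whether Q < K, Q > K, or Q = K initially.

Q₀ = 9.382 vs Keq = 1095 ⇒ Q<K, forward
Step 1:
                   C          J
  I            4.755      5.964
  C           -3.598      5.397
  E            1.157      11.36
  solve Keq expr → x = 1.799; check Q = 1095
Then add 0.3966 M of C.
Step 2:
                   C          J
  I            1.554      11.36
  C           -0.322      0.483
  E            1.232      11.84
  solve Keq expr → x = 0.161; check Q = 1095

Q₀ = 9.382; Q < K (proceeds forward)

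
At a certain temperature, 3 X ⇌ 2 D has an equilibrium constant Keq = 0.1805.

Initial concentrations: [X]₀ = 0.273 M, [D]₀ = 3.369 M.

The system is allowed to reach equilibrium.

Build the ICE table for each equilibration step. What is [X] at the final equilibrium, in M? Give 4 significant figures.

[X]_eq = 2.622 M

Q₀ = 557.8 vs Keq = 0.1805 ⇒ Q>K, reverse
Step 1:
                    X           D
  Initial       0.273       3.369
  Change        2.349      -1.566
  Equil         2.622       1.803
  solve Keq expr → x = -0.7828; check Q = 0.1805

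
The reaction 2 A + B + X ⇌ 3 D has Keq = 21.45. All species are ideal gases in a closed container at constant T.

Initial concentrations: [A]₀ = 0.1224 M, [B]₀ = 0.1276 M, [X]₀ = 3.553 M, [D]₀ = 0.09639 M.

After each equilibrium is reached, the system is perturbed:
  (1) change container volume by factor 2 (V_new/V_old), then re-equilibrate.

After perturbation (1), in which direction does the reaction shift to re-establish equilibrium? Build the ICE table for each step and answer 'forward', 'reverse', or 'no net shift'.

Direction: reverse

Q₀ = 0.1319 vs Keq = 21.45 ⇒ Q<K, forward
Step 1:
                   A          B          X          D
  I           0.1224     0.1276      3.553    0.09639
  C         -0.08211   -0.04105   -0.04105     0.1232
  E          0.04029    0.08655      3.512     0.2196
  solve Keq expr → x = 0.04105; check Q = 21.45
Then change container volume by factor 2 (V_new/V_old).
Step 2:
                   A          B          X          D
  I          0.02015    0.04327      1.756     0.1098
  C         0.004851   0.002425   0.002425  -0.007276
  E            0.025     0.0457      1.758     0.1025
  solve Keq expr → x = -0.002425; check Q = 21.45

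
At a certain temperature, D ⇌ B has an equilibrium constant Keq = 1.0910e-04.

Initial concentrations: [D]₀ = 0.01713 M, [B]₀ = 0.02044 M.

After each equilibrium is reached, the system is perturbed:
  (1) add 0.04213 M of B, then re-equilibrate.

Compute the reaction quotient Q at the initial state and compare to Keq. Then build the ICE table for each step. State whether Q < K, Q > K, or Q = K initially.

Q₀ = 1.193 vs Keq = 1.0910e-04 ⇒ Q>K, reverse
Step 1:
                  D         B
  Initial   0.01713   0.02044
  Change    0.02044  -0.02044
  Equil     0.03757 4.0984e-06
  solve Keq expr → x = -0.02044; check Q = 1.0910e-04
Then add 0.04213 M of B.
Step 2:
                  D         B
  Initial   0.03757   0.04213
  Change    0.04213  -0.04213
  Equil     0.07969 8.6943e-06
  solve Keq expr → x = -0.04213; check Q = 1.0910e-04

Q₀ = 1.193; Q > K (proceeds reverse)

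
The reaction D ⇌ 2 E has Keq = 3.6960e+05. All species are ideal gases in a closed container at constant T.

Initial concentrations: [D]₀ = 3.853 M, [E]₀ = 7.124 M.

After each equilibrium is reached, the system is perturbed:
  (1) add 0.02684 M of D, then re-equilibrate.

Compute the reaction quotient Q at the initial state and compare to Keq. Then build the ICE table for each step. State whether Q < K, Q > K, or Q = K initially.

Q₀ = 13.17 vs Keq = 3.6960e+05 ⇒ Q<K, forward
Step 1:
                   D          E
  init         3.853      7.124
  Δ           -3.852      7.705
  eq      5.9495e-04      14.83
  solve Keq expr → x = 3.852; check Q = 3.6960e+05
Then add 0.02684 M of D.
Step 2:
                   D          E
  init       0.02743      14.83
  Δ         -0.02684    0.05367
  eq      5.9926e-04      14.88
  solve Keq expr → x = 0.02684; check Q = 3.6960e+05

Q₀ = 13.17; Q < K (proceeds forward)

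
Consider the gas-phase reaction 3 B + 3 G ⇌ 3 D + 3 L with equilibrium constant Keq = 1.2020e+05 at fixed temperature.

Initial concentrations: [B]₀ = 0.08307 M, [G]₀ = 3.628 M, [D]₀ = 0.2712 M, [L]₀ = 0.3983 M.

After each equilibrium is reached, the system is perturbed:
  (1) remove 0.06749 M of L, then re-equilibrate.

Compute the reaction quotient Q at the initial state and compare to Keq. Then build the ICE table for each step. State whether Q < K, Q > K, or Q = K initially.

Q₀ = 0.04604; Q < K (proceeds forward)

Q₀ = 0.04604 vs Keq = 1.2020e+05 ⇒ Q<K, forward
Step 1:
                  B         G         D         L
  I         0.08307     3.628    0.2712    0.3983
  C         -0.0821   -0.0821    0.0821    0.0821
  E       9.6988e-04     3.546    0.3533    0.4804
  solve Keq expr → x = 0.02737; check Q = 1.2020e+05
Then remove 0.06749 M of L.
Step 2:
                  B         G         D         L
  I       9.6988e-04     3.546    0.3533    0.4129
  C       -1.3563e-04 -1.3563e-04 1.3563e-04 1.3563e-04
  E       8.3425e-04     3.546    0.3534     0.413
  solve Keq expr → x = 4.5210e-05; check Q = 1.2020e+05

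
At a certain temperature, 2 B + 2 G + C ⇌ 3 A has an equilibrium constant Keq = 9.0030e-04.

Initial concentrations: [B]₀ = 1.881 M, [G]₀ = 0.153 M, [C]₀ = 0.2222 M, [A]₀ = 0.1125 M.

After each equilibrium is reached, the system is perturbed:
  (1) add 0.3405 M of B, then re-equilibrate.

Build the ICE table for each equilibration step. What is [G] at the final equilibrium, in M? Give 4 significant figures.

[G]_eq = 0.2038 M

Q₀ = 0.07737 vs Keq = 9.0030e-04 ⇒ Q>K, reverse
Step 1:
                  B         G         C         A
  Initial     1.881     0.153    0.2222    0.1125
  Change    0.05307   0.05307   0.02654  -0.07961
  Equil       1.934    0.2061    0.2487   0.03289
  solve Keq expr → x = -0.02654; check Q = 9.0030e-04
Then add 0.3405 M of B.
Step 2:
                  B         G         C         A
  Initial     2.275    0.2061    0.2487   0.03289
  Change   -0.00227  -0.00227 -0.001135  0.003406
  Equil       2.272    0.2038    0.2476   0.03629
  solve Keq expr → x = 0.001135; check Q = 9.0030e-04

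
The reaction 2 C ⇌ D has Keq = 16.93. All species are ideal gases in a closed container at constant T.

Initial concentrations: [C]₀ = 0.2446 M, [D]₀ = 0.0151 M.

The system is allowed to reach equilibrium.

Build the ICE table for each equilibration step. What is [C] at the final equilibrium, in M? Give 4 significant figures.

Q₀ = 0.2524 vs Keq = 16.93 ⇒ Q<K, forward
Step 1:
                   C          D
  Initial     0.2446     0.0151
  Change     -0.1681    0.08404
  Equil      0.07652    0.09914
  solve Keq expr → x = 0.08404; check Q = 16.93

[C]_eq = 0.07652 M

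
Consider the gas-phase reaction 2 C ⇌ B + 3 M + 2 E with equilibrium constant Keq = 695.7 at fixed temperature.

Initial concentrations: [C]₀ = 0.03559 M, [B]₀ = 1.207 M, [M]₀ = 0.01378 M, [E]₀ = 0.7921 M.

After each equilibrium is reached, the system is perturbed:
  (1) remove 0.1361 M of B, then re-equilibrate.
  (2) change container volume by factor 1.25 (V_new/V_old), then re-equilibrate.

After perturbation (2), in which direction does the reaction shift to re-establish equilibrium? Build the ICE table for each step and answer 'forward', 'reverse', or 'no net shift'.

Q₀ = 0.001564 vs Keq = 695.7 ⇒ Q<K, forward
Step 1:
                   C          B          M          E
  I          0.03559      1.207    0.01378     0.7921
  C           -0.035     0.0175     0.0525      0.035
  E       5.9206e-04      1.224    0.06628     0.8271
  solve Keq expr → x = 0.0175; check Q = 695.7
Then remove 0.1361 M of B.
Step 2:
                   C          B          M          E
  I       5.9206e-04      1.088    0.06628     0.8271
  C       -3.3216e-05 1.6608e-05 4.9824e-05 3.3216e-05
  E       5.5885e-04      1.088    0.06633     0.8271
  solve Keq expr → x = 1.6608e-05; check Q = 695.7
Then change container volume by factor 1.25 (V_new/V_old).
Step 3:
                   C          B          M          E
  I       4.4708e-04     0.8707    0.05306     0.6617
  C       -1.5894e-04 7.9468e-05 2.3840e-04 1.5894e-04
  E       2.8814e-04     0.8708     0.0533     0.6619
  solve Keq expr → x = 7.9468e-05; check Q = 695.7

Direction: forward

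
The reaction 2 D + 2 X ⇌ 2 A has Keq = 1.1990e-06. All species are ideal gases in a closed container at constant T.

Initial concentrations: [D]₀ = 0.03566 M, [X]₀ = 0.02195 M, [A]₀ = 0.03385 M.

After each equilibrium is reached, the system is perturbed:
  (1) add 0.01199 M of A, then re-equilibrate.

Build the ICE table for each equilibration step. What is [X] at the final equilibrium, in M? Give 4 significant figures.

Q₀ = 1870 vs Keq = 1.1990e-06 ⇒ Q>K, reverse
Step 1:
                    D           X           A
  init        0.03566     0.02195     0.03385
  Δ           0.03385     0.03385    -0.03385
  eq          0.06951      0.0558  4.2465e-06
  solve Keq expr → x = -0.01692; check Q = 1.1990e-06
Then add 0.01199 M of A.
Step 2:
                    D           X           A
  init        0.06951      0.0558     0.01199
  Δ           0.01199     0.01199    -0.01199
  eq          0.08149     0.06778  6.0487e-06
  solve Keq expr → x = -0.005994; check Q = 1.1990e-06

[X]_eq = 0.06778 M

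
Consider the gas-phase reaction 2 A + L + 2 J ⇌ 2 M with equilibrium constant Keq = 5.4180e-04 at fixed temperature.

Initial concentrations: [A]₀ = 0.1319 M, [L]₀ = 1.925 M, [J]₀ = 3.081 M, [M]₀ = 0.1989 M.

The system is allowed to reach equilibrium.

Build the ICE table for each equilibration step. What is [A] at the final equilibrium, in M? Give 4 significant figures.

[A]_eq = 0.2988 M

Q₀ = 0.1244 vs Keq = 5.4180e-04 ⇒ Q>K, reverse
Step 1:
                  A         L         J         M
  init       0.1319     1.925     3.081    0.1989
  Δ          0.1669   0.08344    0.1669   -0.1669
  eq         0.2988     2.008     3.248   0.03201
  solve Keq expr → x = -0.08344; check Q = 5.4180e-04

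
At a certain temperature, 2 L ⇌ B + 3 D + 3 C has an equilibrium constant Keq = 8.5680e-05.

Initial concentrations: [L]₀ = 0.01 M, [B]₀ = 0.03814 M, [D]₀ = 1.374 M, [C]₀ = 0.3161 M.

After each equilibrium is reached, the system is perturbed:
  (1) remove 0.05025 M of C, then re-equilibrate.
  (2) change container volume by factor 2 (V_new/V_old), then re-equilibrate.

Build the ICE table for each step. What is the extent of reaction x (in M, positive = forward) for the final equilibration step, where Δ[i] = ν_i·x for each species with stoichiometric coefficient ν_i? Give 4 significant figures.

x = 0.001092 M

Q₀ = 31.25 vs Keq = 8.5680e-05 ⇒ Q>K, reverse
Step 1:
                    L           B           D           C
  I              0.01     0.03814       1.374      0.3161
  C            0.0762     -0.0381     -0.1143     -0.1143
  E            0.0862  3.8760e-05        1.26      0.2018
  solve Keq expr → x = -0.0381; check Q = 8.5680e-05
Then remove 0.05025 M of C.
Step 2:
                    L           B           D           C
  I            0.0862  3.8760e-05        1.26      0.1515
  C       -1.0443e-04  5.2216e-05  1.5665e-04  1.5665e-04
  E            0.0861  9.0976e-05        1.26      0.1517
  solve Keq expr → x = 5.2216e-05; check Q = 8.5680e-05
Then change container volume by factor 2 (V_new/V_old).
Step 3:
                    L           B           D           C
  I           0.04305  4.5488e-05      0.6299     0.07585
  C         -0.002184    0.001092    0.003276    0.003276
  E           0.04086    0.001138      0.6332     0.07913
  solve Keq expr → x = 0.001092; check Q = 8.5680e-05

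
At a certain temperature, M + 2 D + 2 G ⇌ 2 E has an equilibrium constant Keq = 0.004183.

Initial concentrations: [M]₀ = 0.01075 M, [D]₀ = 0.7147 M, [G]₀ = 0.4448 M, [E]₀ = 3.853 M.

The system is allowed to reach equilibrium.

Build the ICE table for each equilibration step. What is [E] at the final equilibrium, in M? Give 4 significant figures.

[E]_eq = 0.9484 M

Q₀ = 1.3665e+04 vs Keq = 0.004183 ⇒ Q>K, reverse
Step 1:
                   M          D          G          E
  init       0.01075     0.7147     0.4448      3.853
  Δ            1.452      2.905      2.905     -2.905
  eq           1.463      3.619      3.349     0.9484
  solve Keq expr → x = -1.452; check Q = 0.004183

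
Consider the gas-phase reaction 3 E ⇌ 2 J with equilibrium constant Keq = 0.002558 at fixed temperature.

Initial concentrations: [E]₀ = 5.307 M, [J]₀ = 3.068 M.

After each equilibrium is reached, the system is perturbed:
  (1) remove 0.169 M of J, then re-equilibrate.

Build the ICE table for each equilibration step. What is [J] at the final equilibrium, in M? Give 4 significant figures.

[J]_eq = 1.135 M

Q₀ = 0.06297 vs Keq = 0.002558 ⇒ Q>K, reverse
Step 1:
                    E           J
  I             5.307       3.068
  C             2.838      -1.892
  E             8.145       1.176
  solve Keq expr → x = -0.9461; check Q = 0.002558
Then remove 0.169 M of J.
Step 2:
                    E           J
  I             8.145       1.007
  C           -0.1916      0.1278
  E             7.954       1.135
  solve Keq expr → x = 0.06388; check Q = 0.002558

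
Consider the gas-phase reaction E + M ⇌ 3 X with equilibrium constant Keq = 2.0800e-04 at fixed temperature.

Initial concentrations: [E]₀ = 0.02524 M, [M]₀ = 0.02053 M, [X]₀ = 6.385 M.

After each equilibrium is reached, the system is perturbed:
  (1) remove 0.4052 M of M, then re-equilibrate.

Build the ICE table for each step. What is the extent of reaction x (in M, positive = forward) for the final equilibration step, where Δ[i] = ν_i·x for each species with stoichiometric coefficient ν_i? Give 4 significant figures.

Q₀ = 5.0235e+05 vs Keq = 2.0800e-04 ⇒ Q>K, reverse
Step 1:
                  E         M         X
  Initial   0.02524   0.02053     6.385
  Change      2.096     2.096    -6.287
  Equil       2.121     2.116   0.09774
  solve Keq expr → x = -2.096; check Q = 2.0800e-04
Then remove 0.4052 M of M.
Step 2:
                  E         M         X
  Initial     2.121     1.711   0.09774
  Change   0.002205  0.002205 -0.006614
  Equil       2.123     1.713   0.09112
  solve Keq expr → x = -0.002205; check Q = 2.0800e-04

x = -0.002205 M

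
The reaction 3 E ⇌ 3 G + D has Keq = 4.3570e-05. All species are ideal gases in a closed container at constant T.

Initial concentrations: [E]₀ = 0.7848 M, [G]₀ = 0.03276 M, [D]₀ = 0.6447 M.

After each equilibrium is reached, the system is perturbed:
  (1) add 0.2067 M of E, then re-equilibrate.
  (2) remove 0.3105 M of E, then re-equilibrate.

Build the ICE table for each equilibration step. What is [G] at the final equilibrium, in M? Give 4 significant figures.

Q₀ = 4.6893e-05 vs Keq = 4.3570e-05 ⇒ Q>K, reverse
Step 1:
                  E         G         D
  Initial    0.7848   0.03276    0.6447
  Change  7.5792e-04 -7.5792e-04 -2.5264e-04
  Equil      0.7856     0.032    0.6444
  solve Keq expr → x = -2.5264e-04; check Q = 4.3570e-05
Then add 0.2067 M of E.
Step 2:
                  E         G         D
  Initial    0.9923     0.032    0.6444
  Change  -0.008038  0.008038  0.002679
  Equil      0.9842   0.04004    0.6471
  solve Keq expr → x = 0.002679; check Q = 4.3570e-05
Then remove 0.3105 M of E.
Step 3:
                  E         G         D
  Initial    0.6737   0.04004    0.6471
  Change    0.01208  -0.01208 -0.004027
  Equil      0.6858   0.02796    0.6431
  solve Keq expr → x = -0.004027; check Q = 4.3570e-05

[G]_eq = 0.02796 M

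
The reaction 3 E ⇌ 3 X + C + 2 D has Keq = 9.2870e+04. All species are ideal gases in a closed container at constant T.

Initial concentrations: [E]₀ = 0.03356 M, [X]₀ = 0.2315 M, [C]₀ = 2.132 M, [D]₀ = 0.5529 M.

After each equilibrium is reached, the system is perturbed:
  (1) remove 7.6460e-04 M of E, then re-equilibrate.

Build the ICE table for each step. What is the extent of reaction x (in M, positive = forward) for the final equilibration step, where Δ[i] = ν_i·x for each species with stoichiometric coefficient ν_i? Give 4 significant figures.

x = -2.4894e-04 M

Q₀ = 213.9 vs Keq = 9.2870e+04 ⇒ Q<K, forward
Step 1:
                  E         X         C         D
  Initial   0.03356    0.2315     2.132    0.5529
  Change   -0.02846   0.02846  0.009487   0.01897
  Equil    0.005098      0.26     2.141    0.5719
  solve Keq expr → x = 0.009487; check Q = 9.2870e+04
Then remove 7.6460e-04 M of E.
Step 2:
                  E         X         C         D
  Initial  0.004333      0.26     2.141    0.5719
  Change  7.4681e-04 -7.4681e-04 -2.4894e-04 -4.9787e-04
  Equil     0.00508    0.2592     2.141    0.5714
  solve Keq expr → x = -2.4894e-04; check Q = 9.2870e+04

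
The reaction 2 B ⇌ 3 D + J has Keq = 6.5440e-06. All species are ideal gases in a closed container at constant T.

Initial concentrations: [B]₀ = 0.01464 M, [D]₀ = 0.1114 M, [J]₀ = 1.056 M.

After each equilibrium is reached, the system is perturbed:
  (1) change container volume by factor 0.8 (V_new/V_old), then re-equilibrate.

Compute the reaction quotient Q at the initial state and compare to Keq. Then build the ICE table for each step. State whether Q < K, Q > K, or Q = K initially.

Q₀ = 6.811; Q > K (proceeds reverse)

Q₀ = 6.811 vs Keq = 6.5440e-06 ⇒ Q>K, reverse
Step 1:
                    B           D           J
  Initial     0.01464      0.1114       1.056
  Change      0.07184     -0.1078    -0.03592
  Equil       0.08648    0.003634        1.02
  solve Keq expr → x = -0.03592; check Q = 6.5440e-06
Then change container volume by factor 0.8 (V_new/V_old).
Step 2:
                    B           D           J
  Initial      0.1081    0.004542       1.275
  Change   4.1181e-04 -6.1771e-04 -2.0590e-04
  Equil        0.1085    0.003925       1.275
  solve Keq expr → x = -2.0590e-04; check Q = 6.5440e-06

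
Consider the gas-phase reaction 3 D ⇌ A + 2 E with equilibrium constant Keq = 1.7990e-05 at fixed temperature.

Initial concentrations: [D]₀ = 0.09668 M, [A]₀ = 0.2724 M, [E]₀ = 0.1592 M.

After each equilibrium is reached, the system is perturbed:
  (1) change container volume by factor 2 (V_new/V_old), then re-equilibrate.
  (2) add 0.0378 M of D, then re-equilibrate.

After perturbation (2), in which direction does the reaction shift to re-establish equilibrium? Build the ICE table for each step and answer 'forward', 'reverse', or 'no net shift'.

Q₀ = 7.64 vs Keq = 1.7990e-05 ⇒ Q>K, reverse
Step 1:
                    D           A           E
  Initial     0.09668      0.2724      0.1592
  Change        0.236    -0.07868     -0.1574
  Equil        0.3327      0.1937    0.001849
  solve Keq expr → x = -0.07868; check Q = 1.7990e-05
Then change container volume by factor 2 (V_new/V_old).
Step 2:
                    D           A           E
  Initial      0.1664     0.09686  9.2466e-04
  Change            0           0           0
  Equil        0.1664     0.09686  9.2466e-04
  solve Keq expr → x = 0; check Q = 1.7990e-05
Then add 0.0378 M of D.
Step 3:
                    D           A           E
  Initial      0.2042     0.09686  9.2466e-04
  Change  -4.9029e-04  1.6343e-04  3.2686e-04
  Equil        0.2037     0.09703    0.001252
  solve Keq expr → x = 1.6343e-04; check Q = 1.7990e-05

Direction: forward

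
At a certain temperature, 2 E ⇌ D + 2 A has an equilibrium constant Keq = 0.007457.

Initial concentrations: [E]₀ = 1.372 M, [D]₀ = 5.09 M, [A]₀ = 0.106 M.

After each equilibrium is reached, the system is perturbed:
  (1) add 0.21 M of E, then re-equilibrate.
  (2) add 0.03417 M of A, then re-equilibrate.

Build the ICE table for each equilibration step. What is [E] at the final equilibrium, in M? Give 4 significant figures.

[E]_eq = 1.658 M

Q₀ = 0.03038 vs Keq = 0.007457 ⇒ Q>K, reverse
Step 1:
                  E         D         A
  init        1.372      5.09     0.106
  Δ         0.05138  -0.02569  -0.05138
  eq          1.423     5.064   0.05462
  solve Keq expr → x = -0.02569; check Q = 0.007457
Then add 0.21 M of E.
Step 2:
                  E         D         A
  init        1.633     5.064   0.05462
  Δ       -0.007738  0.003869  0.007738
  eq          1.626     5.068   0.06236
  solve Keq expr → x = 0.003869; check Q = 0.007457
Then add 0.03417 M of A.
Step 3:
                  E         D         A
  init        1.626     5.068   0.09653
  Δ         0.03281   -0.0164  -0.03281
  eq          1.658     5.052   0.06372
  solve Keq expr → x = -0.0164; check Q = 0.007457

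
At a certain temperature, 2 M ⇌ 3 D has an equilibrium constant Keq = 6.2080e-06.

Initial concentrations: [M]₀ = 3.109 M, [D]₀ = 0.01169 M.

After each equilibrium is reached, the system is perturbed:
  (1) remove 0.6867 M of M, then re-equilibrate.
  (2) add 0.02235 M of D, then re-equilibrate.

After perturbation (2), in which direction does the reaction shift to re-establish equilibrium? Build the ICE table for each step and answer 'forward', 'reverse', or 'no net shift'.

Q₀ = 1.6527e-07 vs Keq = 6.2080e-06 ⇒ Q<K, forward
Step 1:
                   M          D
  init         3.109    0.01169
  Δ          -0.0182    0.02731
  eq           3.091      0.039
  solve Keq expr → x = 0.009102; check Q = 6.2080e-06
Then remove 0.6867 M of M.
Step 2:
                   M          D
  init         2.404      0.039
  Δ         0.003985  -0.005978
  eq           2.408    0.03302
  solve Keq expr → x = -0.001993; check Q = 6.2080e-06
Then add 0.02235 M of D.
Step 3:
                   M          D
  init         2.408    0.05537
  Δ          0.01481   -0.02221
  eq           2.423    0.03315
  solve Keq expr → x = -0.007405; check Q = 6.2080e-06

Direction: reverse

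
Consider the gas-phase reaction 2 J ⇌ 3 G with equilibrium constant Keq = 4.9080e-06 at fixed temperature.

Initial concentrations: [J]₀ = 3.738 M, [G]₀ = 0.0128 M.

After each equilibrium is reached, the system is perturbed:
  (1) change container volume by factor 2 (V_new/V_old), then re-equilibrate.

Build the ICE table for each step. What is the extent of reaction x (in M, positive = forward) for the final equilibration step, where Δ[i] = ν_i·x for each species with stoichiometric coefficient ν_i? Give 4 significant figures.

Q₀ = 1.5009e-07 vs Keq = 4.9080e-06 ⇒ Q<K, forward
Step 1:
                  J         G
  init        3.738    0.0128
  Δ        -0.01866     0.028
  eq          3.719    0.0408
  solve Keq expr → x = 0.009332; check Q = 4.9080e-06
Then change container volume by factor 2 (V_new/V_old).
Step 2:
                  J         G
  init         1.86    0.0204
  Δ       -0.003513  0.005269
  eq          1.856   0.02567
  solve Keq expr → x = 0.001756; check Q = 4.9080e-06

x = 0.001756 M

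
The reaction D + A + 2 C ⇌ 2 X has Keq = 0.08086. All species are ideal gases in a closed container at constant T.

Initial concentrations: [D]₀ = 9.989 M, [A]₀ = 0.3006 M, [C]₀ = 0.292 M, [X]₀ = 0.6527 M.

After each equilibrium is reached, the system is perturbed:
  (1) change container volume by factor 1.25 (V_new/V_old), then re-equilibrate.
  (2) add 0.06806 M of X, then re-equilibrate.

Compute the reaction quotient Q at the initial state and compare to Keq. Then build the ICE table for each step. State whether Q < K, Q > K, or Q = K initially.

Q₀ = 1.664 vs Keq = 0.08086 ⇒ Q>K, reverse
Step 1:
                   D          A          C          X
  Initial      9.989     0.3006      0.292     0.6527
  Change       0.148      0.148     0.2961    -0.2961
  Equil        10.14     0.4486     0.5881     0.3566
  solve Keq expr → x = -0.148; check Q = 0.08086
Then change container volume by factor 1.25 (V_new/V_old).
Step 2:
                   D          A          C          X
  Initial       8.11     0.3589     0.4705     0.2853
  Change     0.01717    0.01717    0.03434   -0.03434
  Equil        8.127     0.3761     0.5048      0.251
  solve Keq expr → x = -0.01717; check Q = 0.08086
Then add 0.06806 M of X.
Step 3:
                   D          A          C          X
  Initial      8.127     0.3761     0.5048      0.319
  Change     0.02021    0.02021    0.04043   -0.04043
  Equil        8.147     0.3963     0.5452     0.2786
  solve Keq expr → x = -0.02021; check Q = 0.08086

Q₀ = 1.664; Q > K (proceeds reverse)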